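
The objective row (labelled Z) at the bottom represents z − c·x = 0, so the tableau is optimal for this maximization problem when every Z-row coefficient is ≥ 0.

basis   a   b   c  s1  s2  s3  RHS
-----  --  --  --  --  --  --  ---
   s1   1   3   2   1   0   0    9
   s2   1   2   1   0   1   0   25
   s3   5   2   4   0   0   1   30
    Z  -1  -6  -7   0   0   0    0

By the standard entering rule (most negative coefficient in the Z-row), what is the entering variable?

Negative Z-row entries: a: -1, b: -6, c: -7.
The most negative is -7 in column c, so c enters.

c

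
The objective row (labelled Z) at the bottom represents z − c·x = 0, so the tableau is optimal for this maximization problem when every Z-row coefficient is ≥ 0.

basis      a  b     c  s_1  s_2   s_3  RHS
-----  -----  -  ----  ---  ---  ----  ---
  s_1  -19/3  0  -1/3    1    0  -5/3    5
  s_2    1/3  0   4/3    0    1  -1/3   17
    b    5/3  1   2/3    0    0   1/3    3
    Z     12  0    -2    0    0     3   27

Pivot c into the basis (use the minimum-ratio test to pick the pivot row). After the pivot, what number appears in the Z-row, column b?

3

Ratio test on column c — row 1: entry -1/3 ≤ 0; row 2: 17/(4/3) = 51/4; row 3: 3/(2/3) = 9/2. Minimum is 9/2 at row 3 (b leaves); pivot element 2/3.
Divide row 3 by 2/3; eliminate column c from the other rows.
Z-row update in column b: 0 − (-2)·(3/2) = 3.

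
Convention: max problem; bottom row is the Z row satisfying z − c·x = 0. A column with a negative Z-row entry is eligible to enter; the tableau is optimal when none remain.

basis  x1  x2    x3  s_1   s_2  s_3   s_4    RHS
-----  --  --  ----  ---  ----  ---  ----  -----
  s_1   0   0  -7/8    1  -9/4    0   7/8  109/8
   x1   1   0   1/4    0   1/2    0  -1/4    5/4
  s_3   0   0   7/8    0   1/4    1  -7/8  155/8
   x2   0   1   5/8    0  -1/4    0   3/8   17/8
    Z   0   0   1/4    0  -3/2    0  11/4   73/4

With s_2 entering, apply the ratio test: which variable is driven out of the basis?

x1

Column s_2 entries and ratios — s_1: -9/4 ≤ 0, skip; x1: (5/4)/(1/2) = 5/2; s_3: (155/8)/(1/4) = 155/2; x2: -1/4 ≤ 0, skip.
Smallest ratio is 5/2 in the row of x1, so x1 leaves.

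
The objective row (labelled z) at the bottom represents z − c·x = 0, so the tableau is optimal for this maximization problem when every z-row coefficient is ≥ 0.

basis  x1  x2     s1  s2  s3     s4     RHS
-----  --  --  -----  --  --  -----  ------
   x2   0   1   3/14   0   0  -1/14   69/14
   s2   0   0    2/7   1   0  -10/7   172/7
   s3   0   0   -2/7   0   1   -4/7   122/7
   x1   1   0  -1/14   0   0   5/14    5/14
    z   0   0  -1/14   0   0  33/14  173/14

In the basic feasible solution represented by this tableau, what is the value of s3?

122/7

s3 is basic (row 3); its value is the RHS of that row, 122/7.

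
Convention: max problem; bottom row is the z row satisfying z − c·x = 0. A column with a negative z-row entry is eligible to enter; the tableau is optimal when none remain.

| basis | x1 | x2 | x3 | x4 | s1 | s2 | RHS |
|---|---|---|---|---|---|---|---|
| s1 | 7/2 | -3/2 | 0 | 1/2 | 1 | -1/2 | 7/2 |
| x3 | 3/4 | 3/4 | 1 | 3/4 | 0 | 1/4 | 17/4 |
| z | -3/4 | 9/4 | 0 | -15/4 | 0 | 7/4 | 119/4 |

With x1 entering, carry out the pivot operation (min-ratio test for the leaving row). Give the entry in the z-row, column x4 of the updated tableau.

-51/14

Ratio test on column x1 — row 1: (7/2)/(7/2) = 1; row 2: (17/4)/(3/4) = 17/3. Minimum is 1 at row 1 (s1 leaves); pivot element 7/2.
Divide row 1 by 7/2; eliminate column x1 from the other rows.
z-row update in column x4: -15/4 − (-3/4)·(1/7) = -51/14.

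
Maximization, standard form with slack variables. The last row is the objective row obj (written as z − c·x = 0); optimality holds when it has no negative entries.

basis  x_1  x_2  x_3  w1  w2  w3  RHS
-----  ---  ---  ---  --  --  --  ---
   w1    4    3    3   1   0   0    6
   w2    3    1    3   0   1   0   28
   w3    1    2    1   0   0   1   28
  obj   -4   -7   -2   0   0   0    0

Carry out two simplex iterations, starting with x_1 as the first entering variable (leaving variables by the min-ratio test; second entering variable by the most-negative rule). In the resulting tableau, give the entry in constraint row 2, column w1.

-1/3

Ratio test on column x_1 — row 1: 6/4 = 3/2; row 2: 28/3 = 28/3; row 3: 28/1 = 28. Minimum is 3/2 at row 1 (w1 leaves); pivot element 4.
Divide row 1 by 4; eliminate column x_1 from the other rows.
Second iteration: most negative obj-row entry is -4 in column x_2, so x_2 enters.
Ratio test on column x_2 — row 1: (3/2)/(3/4) = 2; row 2: entry -5/4 ≤ 0; row 3: (53/2)/(5/4) = 106/5. Minimum is 2 at row 1 (x_1 leaves); pivot element 3/4.
Divide row 1 by 3/4; eliminate column x_2 from the other rows.
After both pivots, the entry at constraint row 2, column w1 is -1/3.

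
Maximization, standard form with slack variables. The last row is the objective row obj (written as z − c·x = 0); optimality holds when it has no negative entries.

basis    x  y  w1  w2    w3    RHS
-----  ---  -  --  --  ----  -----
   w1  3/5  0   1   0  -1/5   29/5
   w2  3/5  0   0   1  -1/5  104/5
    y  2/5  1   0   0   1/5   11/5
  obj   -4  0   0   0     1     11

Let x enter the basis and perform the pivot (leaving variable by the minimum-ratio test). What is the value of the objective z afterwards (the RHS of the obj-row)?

33

Ratio test on column x — row 1: (29/5)/(3/5) = 29/3; row 2: (104/5)/(3/5) = 104/3; row 3: (11/5)/(2/5) = 11/2. Minimum is 11/2 at row 3 (y leaves); pivot element 2/5.
Pivot on row 3; the obj-row RHS becomes 11 − (-4)·(11/2) = 33.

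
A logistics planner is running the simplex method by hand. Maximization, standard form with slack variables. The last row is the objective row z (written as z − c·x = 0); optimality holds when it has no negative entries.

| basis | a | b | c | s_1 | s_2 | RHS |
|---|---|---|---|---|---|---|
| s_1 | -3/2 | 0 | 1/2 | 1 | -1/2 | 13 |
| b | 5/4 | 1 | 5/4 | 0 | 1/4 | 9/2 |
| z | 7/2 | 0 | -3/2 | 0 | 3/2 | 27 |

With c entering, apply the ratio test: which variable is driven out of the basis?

Column c entries and ratios — s_1: 13/(1/2) = 26; b: (9/2)/(5/4) = 18/5.
Smallest ratio is 18/5 in the row of b, so b leaves.

b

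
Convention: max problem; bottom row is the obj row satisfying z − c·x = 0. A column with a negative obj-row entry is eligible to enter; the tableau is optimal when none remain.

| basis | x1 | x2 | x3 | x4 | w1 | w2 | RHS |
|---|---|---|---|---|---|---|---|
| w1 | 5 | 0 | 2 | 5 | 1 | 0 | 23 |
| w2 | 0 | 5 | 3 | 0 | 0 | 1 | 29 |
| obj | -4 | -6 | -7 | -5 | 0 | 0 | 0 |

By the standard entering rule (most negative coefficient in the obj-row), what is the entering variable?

Negative obj-row entries: x1: -4, x2: -6, x3: -7, x4: -5.
The most negative is -7 in column x3, so x3 enters.

x3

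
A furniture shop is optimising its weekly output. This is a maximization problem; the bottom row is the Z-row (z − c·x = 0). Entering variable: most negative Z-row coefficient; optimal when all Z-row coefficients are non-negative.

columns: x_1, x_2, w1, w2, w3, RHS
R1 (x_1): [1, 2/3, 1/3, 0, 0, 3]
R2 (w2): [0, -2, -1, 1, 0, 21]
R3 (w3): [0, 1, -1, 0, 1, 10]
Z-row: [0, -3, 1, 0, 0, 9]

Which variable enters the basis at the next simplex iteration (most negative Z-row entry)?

Negative Z-row entries: x_2: -3.
The most negative is -3 in column x_2, so x_2 enters.

x_2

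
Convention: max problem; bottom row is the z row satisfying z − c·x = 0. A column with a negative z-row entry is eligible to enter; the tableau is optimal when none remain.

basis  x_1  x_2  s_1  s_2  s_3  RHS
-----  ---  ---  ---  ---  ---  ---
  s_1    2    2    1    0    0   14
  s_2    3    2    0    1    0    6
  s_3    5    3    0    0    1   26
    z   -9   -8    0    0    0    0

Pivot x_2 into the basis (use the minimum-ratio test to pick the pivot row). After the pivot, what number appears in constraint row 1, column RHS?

Ratio test on column x_2 — row 1: 14/2 = 7; row 2: 6/2 = 3; row 3: 26/3 = 26/3. Minimum is 3 at row 2 (s_2 leaves); pivot element 2.
Divide row 2 by 2; eliminate column x_2 from the other rows.
Row 1 update in column RHS: 14 − 2·3 = 8.

8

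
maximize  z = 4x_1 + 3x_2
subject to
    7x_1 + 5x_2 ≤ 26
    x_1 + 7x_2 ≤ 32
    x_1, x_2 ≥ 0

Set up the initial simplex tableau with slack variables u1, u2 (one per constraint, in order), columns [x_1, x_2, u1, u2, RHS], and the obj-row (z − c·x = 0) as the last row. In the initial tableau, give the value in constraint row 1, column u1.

Slack u1 belongs to constraint 1; its column is the unit vector e_1, so the entry in row 1 is 1.

1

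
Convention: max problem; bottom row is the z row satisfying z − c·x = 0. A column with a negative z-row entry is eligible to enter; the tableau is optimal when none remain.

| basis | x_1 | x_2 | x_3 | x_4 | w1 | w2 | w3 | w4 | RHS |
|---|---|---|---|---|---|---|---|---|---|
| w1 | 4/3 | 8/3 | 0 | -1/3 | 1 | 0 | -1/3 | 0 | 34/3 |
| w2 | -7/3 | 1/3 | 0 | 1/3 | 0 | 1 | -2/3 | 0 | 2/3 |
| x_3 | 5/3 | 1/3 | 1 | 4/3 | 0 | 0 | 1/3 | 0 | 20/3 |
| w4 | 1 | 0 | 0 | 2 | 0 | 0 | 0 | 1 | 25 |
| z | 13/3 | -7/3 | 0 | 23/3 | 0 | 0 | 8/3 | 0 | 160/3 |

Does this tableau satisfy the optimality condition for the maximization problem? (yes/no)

The z-row has a negative entry -7/3 in column x_2, so it is not optimal.

no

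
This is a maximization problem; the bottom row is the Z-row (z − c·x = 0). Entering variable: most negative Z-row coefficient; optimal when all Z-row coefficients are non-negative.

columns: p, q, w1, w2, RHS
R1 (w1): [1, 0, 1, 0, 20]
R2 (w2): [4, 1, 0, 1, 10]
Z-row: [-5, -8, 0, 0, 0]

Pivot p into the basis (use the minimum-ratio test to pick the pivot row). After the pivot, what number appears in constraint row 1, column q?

-1/4

Ratio test on column p — row 1: 20/1 = 20; row 2: 10/4 = 5/2. Minimum is 5/2 at row 2 (w2 leaves); pivot element 4.
Divide row 2 by 4; eliminate column p from the other rows.
Row 1 update in column q: 0 − 1·(1/4) = -1/4.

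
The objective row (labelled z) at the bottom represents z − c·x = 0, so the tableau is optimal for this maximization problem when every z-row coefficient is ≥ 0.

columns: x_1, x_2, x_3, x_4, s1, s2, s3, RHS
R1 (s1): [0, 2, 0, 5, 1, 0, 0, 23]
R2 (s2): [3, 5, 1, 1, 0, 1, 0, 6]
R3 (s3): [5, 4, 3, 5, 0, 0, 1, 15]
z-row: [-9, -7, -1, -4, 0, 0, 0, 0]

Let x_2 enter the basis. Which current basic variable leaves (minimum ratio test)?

s2

Column x_2 entries and ratios — s1: 23/2 = 23/2; s2: 6/5 = 6/5; s3: 15/4 = 15/4.
Smallest ratio is 6/5 in the row of s2, so s2 leaves.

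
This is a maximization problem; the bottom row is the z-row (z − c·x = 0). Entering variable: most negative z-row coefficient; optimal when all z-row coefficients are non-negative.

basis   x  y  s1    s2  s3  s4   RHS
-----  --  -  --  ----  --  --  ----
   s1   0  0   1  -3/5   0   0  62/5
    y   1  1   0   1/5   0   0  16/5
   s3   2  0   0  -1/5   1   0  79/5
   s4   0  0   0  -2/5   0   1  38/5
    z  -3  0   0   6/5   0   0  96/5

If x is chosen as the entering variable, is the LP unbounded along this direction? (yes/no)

Column x has positive entries in row(s) 2, 3, so the ratio test bounds it — not unbounded.

no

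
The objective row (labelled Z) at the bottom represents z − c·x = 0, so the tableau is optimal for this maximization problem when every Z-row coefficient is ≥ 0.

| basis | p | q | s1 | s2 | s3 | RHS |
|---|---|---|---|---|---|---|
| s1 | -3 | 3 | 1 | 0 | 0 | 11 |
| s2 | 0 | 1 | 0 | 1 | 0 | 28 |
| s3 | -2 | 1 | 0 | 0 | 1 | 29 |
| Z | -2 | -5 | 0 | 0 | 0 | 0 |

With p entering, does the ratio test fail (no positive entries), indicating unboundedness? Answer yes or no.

Every constraint-row entry in column p is ≤ 0, so increasing p is unbounded.

yes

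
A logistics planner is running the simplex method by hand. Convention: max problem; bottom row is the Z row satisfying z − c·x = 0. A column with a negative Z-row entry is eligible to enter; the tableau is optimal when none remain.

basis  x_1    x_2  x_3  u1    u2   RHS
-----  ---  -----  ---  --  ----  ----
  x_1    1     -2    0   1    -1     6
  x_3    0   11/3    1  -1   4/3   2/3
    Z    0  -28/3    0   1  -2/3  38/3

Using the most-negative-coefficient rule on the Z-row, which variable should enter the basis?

Negative Z-row entries: x_2: -28/3, u2: -2/3.
The most negative is -28/3 in column x_2, so x_2 enters.

x_2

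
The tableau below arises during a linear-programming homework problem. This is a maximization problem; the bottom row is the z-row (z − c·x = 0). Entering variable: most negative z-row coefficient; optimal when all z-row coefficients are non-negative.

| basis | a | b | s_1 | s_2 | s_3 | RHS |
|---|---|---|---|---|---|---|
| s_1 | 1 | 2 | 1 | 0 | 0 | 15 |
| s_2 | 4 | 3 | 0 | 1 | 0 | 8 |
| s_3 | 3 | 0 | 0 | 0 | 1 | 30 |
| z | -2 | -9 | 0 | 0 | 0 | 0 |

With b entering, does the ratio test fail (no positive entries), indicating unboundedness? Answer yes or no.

no

Column b has positive entries in row(s) 1, 2, so the ratio test bounds it — not unbounded.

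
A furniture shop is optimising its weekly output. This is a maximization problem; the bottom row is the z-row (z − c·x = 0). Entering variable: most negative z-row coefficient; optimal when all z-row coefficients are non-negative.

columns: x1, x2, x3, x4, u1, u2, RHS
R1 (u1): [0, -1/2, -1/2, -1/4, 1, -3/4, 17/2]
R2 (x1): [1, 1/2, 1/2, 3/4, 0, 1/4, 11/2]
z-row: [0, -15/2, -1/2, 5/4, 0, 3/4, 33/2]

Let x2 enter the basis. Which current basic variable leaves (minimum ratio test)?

x1

Column x2 entries and ratios — u1: -1/2 ≤ 0, skip; x1: (11/2)/(1/2) = 11.
Smallest ratio is 11 in the row of x1, so x1 leaves.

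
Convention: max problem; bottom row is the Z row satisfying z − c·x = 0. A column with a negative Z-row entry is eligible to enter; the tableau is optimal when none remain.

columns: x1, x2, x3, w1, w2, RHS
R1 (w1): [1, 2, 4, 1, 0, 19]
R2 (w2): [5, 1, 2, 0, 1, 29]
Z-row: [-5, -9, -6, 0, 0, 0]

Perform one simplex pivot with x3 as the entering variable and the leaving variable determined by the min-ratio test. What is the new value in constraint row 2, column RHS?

Ratio test on column x3 — row 1: 19/4 = 19/4; row 2: 29/2 = 29/2. Minimum is 19/4 at row 1 (w1 leaves); pivot element 4.
Divide row 1 by 4; eliminate column x3 from the other rows.
Row 2 update in column RHS: 29 − 2·(19/4) = 39/2.

39/2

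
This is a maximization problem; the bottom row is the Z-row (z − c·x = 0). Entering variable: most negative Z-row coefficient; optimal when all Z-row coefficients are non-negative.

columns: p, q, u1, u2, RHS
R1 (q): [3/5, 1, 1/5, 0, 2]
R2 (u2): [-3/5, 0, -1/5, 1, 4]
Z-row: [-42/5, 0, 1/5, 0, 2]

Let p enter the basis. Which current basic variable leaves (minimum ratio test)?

Column p entries and ratios — q: 2/(3/5) = 10/3; u2: -3/5 ≤ 0, skip.
Smallest ratio is 10/3 in the row of q, so q leaves.

q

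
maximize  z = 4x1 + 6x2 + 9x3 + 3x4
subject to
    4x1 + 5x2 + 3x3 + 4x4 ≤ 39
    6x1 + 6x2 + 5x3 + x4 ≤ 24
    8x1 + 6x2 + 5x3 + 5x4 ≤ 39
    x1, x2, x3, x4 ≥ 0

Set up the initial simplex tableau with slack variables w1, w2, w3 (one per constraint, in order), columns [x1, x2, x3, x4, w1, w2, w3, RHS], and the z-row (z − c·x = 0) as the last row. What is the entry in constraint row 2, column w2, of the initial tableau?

Slack w2 belongs to constraint 2; its column is the unit vector e_2, so the entry in row 2 is 1.

1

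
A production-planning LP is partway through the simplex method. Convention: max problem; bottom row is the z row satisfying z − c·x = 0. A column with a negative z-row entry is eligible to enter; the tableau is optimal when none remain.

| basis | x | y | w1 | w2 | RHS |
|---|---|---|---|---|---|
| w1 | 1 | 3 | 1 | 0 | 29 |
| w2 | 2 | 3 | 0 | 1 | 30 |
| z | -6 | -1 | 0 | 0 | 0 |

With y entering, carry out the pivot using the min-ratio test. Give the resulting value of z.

Ratio test on column y — row 1: 29/3 = 29/3; row 2: 30/3 = 10. Minimum is 29/3 at row 1 (w1 leaves); pivot element 3.
Pivot on row 1; the z-row RHS becomes 0 − (-1)·(29/3) = 29/3.

29/3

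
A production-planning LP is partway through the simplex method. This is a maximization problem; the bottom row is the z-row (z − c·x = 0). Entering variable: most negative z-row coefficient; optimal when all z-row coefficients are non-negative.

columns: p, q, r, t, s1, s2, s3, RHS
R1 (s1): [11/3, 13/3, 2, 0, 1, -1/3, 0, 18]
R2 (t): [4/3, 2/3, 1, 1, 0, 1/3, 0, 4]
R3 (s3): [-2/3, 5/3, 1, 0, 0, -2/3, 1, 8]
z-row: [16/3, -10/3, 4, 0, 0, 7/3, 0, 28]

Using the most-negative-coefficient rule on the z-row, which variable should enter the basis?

Negative z-row entries: q: -10/3.
The most negative is -10/3 in column q, so q enters.

q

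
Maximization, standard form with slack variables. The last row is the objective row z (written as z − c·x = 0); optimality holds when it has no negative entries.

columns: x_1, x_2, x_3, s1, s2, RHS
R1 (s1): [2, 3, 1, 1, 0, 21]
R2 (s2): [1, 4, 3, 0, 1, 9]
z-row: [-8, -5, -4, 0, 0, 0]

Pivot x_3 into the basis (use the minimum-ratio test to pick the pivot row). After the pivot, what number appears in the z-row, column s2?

Ratio test on column x_3 — row 1: 21/1 = 21; row 2: 9/3 = 3. Minimum is 3 at row 2 (s2 leaves); pivot element 3.
Divide row 2 by 3; eliminate column x_3 from the other rows.
z-row update in column s2: 0 − (-4)·(1/3) = 4/3.

4/3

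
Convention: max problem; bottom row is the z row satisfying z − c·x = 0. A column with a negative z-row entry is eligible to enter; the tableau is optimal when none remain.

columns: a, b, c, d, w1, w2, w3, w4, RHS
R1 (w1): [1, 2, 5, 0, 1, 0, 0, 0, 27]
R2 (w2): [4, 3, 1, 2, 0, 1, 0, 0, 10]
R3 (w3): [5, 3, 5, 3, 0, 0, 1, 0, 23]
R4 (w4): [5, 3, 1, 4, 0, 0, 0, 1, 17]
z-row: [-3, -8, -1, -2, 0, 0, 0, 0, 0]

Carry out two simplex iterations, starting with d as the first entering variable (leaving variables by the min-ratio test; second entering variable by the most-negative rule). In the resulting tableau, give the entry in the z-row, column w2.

13/3

Ratio test on column d — row 1: entry 0 ≤ 0; row 2: 10/2 = 5; row 3: 23/3 = 23/3; row 4: 17/4 = 17/4. Minimum is 17/4 at row 4 (w4 leaves); pivot element 4.
Divide row 4 by 4; eliminate column d from the other rows.
Second iteration: most negative z-row entry is -13/2 in column b, so b enters.
Ratio test on column b — row 1: 27/2 = 27/2; row 2: (3/2)/(3/2) = 1; row 3: (41/4)/(3/4) = 41/3; row 4: (17/4)/(3/4) = 17/3. Minimum is 1 at row 2 (w2 leaves); pivot element 3/2.
Divide row 2 by 3/2; eliminate column b from the other rows.
After both pivots, the entry at the z-row, column w2 is 13/3.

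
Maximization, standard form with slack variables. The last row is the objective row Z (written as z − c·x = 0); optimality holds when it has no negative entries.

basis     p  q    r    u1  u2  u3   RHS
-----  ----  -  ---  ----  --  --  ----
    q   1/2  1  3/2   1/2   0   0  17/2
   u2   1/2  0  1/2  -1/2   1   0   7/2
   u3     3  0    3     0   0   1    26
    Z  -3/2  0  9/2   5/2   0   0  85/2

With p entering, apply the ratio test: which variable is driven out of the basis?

u2

Column p entries and ratios — q: (17/2)/(1/2) = 17; u2: (7/2)/(1/2) = 7; u3: 26/3 = 26/3.
Smallest ratio is 7 in the row of u2, so u2 leaves.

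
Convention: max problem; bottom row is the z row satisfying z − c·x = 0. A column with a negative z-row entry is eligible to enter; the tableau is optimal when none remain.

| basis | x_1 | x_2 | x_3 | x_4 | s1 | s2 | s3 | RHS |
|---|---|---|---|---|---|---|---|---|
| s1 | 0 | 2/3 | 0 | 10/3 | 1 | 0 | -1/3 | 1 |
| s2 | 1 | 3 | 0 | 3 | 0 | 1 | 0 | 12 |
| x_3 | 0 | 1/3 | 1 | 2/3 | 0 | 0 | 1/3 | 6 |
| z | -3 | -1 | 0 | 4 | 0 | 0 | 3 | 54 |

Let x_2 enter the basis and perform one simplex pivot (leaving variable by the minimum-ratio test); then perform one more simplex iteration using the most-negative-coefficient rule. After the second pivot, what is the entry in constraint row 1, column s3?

-1/2

Ratio test on column x_2 — row 1: 1/(2/3) = 3/2; row 2: 12/3 = 4; row 3: 6/(1/3) = 18. Minimum is 3/2 at row 1 (s1 leaves); pivot element 2/3.
Divide row 1 by 2/3; eliminate column x_2 from the other rows.
Second iteration: most negative z-row entry is -3 in column x_1, so x_1 enters.
Ratio test on column x_1 — row 1: entry 0 ≤ 0; row 2: (15/2)/1 = 15/2; row 3: entry 0 ≤ 0. Minimum is 15/2 at row 2 (s2 leaves); pivot element 1.
Divide row 2 by 1; eliminate column x_1 from the other rows.
After both pivots, the entry at constraint row 1, column s3 is -1/2.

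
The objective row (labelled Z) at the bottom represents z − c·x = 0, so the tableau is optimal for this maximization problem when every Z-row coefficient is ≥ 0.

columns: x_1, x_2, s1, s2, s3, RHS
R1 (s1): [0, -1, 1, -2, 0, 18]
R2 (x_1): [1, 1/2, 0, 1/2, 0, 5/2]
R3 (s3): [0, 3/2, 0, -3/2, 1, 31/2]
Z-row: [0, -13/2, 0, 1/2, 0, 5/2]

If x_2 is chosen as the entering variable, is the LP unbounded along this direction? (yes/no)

Column x_2 has positive entries in row(s) 2, 3, so the ratio test bounds it — not unbounded.

no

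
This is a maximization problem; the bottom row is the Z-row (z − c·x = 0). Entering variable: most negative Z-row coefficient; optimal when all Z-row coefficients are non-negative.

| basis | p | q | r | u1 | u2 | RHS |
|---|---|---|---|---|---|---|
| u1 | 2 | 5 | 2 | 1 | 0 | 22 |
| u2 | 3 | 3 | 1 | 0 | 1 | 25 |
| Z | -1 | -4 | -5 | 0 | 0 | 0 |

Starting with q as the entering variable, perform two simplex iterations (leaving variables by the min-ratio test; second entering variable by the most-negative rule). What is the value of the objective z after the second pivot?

55

Ratio test on column q — row 1: 22/5 = 22/5; row 2: 25/3 = 25/3. Minimum is 22/5 at row 1 (u1 leaves); pivot element 5.
Pivot on row 1; the Z-row RHS becomes 0 − (-4)·(22/5) = 88/5.
Next entering variable (most negative Z-row entry -17/5): r.
Ratio test on column r — row 1: (22/5)/(2/5) = 11; row 2: entry -1/5 ≤ 0. Minimum is 11 at row 1 (q leaves); pivot element 2/5.
After the second pivot the Z-row RHS is 88/5 − (-17/5)·11 = 55.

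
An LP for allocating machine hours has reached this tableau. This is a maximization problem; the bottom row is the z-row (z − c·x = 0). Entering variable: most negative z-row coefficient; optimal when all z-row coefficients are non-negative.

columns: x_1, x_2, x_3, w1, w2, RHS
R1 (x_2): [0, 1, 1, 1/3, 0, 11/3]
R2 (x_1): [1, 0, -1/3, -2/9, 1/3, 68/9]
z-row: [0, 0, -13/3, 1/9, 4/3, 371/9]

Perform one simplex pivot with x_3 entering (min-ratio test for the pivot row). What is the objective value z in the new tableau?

514/9

Ratio test on column x_3 — row 1: (11/3)/1 = 11/3; row 2: entry -1/3 ≤ 0. Minimum is 11/3 at row 1 (x_2 leaves); pivot element 1.
Pivot on row 1; the z-row RHS becomes 371/9 − (-13/3)·(11/3) = 514/9.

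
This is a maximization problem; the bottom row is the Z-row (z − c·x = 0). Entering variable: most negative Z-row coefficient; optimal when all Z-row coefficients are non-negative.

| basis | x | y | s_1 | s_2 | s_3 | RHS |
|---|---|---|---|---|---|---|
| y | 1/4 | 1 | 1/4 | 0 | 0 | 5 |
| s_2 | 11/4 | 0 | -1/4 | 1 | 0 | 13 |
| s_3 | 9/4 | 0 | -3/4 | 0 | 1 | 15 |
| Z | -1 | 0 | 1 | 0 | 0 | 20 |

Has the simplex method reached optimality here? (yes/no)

The Z-row has a negative entry -1 in column x, so it is not optimal.

no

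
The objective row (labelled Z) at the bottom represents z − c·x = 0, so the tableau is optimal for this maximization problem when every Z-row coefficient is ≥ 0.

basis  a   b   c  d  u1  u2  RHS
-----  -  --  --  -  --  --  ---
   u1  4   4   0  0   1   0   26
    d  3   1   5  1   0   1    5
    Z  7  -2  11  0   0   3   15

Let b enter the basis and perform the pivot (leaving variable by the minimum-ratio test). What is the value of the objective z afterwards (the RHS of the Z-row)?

Ratio test on column b — row 1: 26/4 = 13/2; row 2: 5/1 = 5. Minimum is 5 at row 2 (d leaves); pivot element 1.
Pivot on row 2; the Z-row RHS becomes 15 − (-2)·5 = 25.

25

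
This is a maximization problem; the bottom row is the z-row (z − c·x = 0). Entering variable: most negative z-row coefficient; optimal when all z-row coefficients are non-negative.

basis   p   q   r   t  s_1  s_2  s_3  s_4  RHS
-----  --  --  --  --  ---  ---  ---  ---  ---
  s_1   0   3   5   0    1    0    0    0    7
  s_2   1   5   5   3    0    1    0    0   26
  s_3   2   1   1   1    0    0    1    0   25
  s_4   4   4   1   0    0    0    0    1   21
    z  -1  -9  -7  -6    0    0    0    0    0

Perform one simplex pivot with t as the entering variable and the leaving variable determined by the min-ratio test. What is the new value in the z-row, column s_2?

2

Ratio test on column t — row 1: entry 0 ≤ 0; row 2: 26/3 = 26/3; row 3: 25/1 = 25; row 4: entry 0 ≤ 0. Minimum is 26/3 at row 2 (s_2 leaves); pivot element 3.
Divide row 2 by 3; eliminate column t from the other rows.
z-row update in column s_2: 0 − (-6)·(1/3) = 2.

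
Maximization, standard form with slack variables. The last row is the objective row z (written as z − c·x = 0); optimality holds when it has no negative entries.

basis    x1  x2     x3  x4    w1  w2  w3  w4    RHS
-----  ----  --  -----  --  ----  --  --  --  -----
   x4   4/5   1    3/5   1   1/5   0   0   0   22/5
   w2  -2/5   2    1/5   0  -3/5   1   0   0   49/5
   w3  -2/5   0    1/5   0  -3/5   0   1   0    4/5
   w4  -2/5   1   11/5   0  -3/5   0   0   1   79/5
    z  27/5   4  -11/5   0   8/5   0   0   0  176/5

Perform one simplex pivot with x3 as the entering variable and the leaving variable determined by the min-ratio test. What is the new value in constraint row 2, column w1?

Ratio test on column x3 — row 1: (22/5)/(3/5) = 22/3; row 2: (49/5)/(1/5) = 49; row 3: (4/5)/(1/5) = 4; row 4: (79/5)/(11/5) = 79/11. Minimum is 4 at row 3 (w3 leaves); pivot element 1/5.
Divide row 3 by 1/5; eliminate column x3 from the other rows.
Row 2 update in column w1: -3/5 − (1/5)·(-3) = 0.

0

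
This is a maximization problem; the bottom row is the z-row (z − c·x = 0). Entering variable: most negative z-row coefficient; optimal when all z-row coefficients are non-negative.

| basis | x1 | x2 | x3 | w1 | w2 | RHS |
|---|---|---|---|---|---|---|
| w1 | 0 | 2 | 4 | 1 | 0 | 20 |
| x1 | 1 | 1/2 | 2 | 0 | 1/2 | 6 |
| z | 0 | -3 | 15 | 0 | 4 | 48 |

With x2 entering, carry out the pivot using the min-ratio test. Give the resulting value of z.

78

Ratio test on column x2 — row 1: 20/2 = 10; row 2: 6/(1/2) = 12. Minimum is 10 at row 1 (w1 leaves); pivot element 2.
Pivot on row 1; the z-row RHS becomes 48 − (-3)·10 = 78.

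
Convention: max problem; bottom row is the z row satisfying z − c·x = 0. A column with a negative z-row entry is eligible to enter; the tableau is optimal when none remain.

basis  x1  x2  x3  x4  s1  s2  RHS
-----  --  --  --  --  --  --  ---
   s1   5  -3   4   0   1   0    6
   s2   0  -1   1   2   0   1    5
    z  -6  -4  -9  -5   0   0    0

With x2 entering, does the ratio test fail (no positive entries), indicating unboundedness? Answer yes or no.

yes

Every constraint-row entry in column x2 is ≤ 0, so increasing x2 is unbounded.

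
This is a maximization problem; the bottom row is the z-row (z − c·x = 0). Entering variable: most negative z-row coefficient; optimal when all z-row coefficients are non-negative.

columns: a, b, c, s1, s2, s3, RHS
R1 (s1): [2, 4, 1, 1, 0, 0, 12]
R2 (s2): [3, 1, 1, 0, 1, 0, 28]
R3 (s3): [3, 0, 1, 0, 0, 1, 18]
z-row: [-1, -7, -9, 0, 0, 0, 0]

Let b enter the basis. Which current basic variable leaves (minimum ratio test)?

s1

Column b entries and ratios — s1: 12/4 = 3; s2: 28/1 = 28; s3: 0 ≤ 0, skip.
Smallest ratio is 3 in the row of s1, so s1 leaves.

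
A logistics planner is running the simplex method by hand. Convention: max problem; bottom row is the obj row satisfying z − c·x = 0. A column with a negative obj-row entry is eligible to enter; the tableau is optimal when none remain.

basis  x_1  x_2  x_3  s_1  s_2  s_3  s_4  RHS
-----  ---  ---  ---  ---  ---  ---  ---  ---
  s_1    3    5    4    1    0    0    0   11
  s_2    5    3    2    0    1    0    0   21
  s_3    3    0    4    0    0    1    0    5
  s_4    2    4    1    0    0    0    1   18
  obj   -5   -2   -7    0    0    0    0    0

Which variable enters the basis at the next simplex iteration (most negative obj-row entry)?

Negative obj-row entries: x_1: -5, x_2: -2, x_3: -7.
The most negative is -7 in column x_3, so x_3 enters.

x_3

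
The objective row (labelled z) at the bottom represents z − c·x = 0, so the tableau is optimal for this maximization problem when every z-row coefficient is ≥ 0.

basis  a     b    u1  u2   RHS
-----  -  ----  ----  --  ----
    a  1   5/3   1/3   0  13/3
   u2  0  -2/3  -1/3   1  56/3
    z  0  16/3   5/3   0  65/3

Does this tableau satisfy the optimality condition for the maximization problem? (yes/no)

yes

Every z-row coefficient is ≥ 0, so the tableau is optimal.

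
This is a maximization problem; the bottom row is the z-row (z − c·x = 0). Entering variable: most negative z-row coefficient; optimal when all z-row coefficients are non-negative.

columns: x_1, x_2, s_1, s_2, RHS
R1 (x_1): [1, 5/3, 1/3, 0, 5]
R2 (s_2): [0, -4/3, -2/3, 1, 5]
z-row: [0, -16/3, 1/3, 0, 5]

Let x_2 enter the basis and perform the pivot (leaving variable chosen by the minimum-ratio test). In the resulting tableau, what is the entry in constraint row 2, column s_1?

Ratio test on column x_2 — row 1: 5/(5/3) = 3; row 2: entry -4/3 ≤ 0. Minimum is 3 at row 1 (x_1 leaves); pivot element 5/3.
Divide row 1 by 5/3; eliminate column x_2 from the other rows.
Row 2 update in column s_1: -2/3 − (-4/3)·(1/5) = -2/5.

-2/5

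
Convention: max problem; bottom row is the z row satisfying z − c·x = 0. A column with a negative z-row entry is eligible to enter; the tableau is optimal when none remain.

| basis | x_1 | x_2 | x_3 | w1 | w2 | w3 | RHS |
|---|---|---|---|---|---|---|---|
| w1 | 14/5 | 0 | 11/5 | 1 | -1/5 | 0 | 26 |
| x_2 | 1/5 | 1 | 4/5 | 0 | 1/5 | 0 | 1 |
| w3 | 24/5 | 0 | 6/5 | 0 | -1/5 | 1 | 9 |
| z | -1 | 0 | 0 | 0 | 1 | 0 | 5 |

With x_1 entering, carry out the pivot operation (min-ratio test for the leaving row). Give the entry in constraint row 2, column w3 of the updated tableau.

Ratio test on column x_1 — row 1: 26/(14/5) = 65/7; row 2: 1/(1/5) = 5; row 3: 9/(24/5) = 15/8. Minimum is 15/8 at row 3 (w3 leaves); pivot element 24/5.
Divide row 3 by 24/5; eliminate column x_1 from the other rows.
Row 2 update in column w3: 0 − (1/5)·(5/24) = -1/24.

-1/24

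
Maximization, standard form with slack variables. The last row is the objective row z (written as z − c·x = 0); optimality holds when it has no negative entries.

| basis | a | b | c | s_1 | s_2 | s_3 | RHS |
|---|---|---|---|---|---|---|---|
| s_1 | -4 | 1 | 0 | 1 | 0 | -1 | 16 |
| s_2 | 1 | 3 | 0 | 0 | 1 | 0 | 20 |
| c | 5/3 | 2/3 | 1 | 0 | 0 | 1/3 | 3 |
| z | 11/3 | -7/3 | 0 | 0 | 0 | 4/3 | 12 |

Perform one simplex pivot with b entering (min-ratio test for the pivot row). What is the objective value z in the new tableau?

45/2

Ratio test on column b — row 1: 16/1 = 16; row 2: 20/3 = 20/3; row 3: 3/(2/3) = 9/2. Minimum is 9/2 at row 3 (c leaves); pivot element 2/3.
Pivot on row 3; the z-row RHS becomes 12 − (-7/3)·(9/2) = 45/2.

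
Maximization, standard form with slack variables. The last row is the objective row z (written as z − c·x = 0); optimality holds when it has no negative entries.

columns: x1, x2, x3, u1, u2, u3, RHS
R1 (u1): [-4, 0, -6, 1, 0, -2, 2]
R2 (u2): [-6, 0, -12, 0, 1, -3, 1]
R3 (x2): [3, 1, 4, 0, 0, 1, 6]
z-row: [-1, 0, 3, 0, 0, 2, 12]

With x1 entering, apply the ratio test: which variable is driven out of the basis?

Column x1 entries and ratios — u1: -4 ≤ 0, skip; u2: -6 ≤ 0, skip; x2: 6/3 = 2.
Smallest ratio is 2 in the row of x2, so x2 leaves.

x2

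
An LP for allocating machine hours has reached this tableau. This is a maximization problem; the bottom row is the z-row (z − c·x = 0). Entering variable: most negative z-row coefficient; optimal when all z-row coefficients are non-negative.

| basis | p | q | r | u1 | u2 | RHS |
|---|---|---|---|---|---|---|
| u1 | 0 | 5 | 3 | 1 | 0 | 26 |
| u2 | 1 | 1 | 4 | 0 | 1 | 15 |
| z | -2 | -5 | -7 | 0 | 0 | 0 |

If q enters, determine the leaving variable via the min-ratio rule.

Column q entries and ratios — u1: 26/5 = 26/5; u2: 15/1 = 15.
Smallest ratio is 26/5 in the row of u1, so u1 leaves.

u1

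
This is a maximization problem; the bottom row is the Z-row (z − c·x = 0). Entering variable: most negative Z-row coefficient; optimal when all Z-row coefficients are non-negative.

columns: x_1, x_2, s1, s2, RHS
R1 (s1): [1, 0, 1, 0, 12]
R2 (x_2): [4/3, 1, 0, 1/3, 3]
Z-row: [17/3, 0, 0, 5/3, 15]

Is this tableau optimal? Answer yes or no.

Every Z-row coefficient is ≥ 0, so the tableau is optimal.

yes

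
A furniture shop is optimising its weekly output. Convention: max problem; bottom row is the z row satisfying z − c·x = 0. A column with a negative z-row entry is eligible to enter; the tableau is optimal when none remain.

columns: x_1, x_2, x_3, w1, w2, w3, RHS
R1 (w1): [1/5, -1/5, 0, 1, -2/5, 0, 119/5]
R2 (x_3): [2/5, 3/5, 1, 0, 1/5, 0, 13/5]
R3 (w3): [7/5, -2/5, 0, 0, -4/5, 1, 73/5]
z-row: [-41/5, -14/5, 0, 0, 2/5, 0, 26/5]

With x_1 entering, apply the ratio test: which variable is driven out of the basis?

x_3

Column x_1 entries and ratios — w1: (119/5)/(1/5) = 119; x_3: (13/5)/(2/5) = 13/2; w3: (73/5)/(7/5) = 73/7.
Smallest ratio is 13/2 in the row of x_3, so x_3 leaves.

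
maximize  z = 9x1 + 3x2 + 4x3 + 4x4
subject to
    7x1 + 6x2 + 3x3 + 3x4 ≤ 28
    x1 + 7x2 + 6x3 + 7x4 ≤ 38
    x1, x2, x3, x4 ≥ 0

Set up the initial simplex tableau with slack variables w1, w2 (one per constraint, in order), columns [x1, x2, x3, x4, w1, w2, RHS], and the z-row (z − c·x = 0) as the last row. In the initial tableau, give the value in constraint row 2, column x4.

7

Constraint 2 has coefficient 7 on x4.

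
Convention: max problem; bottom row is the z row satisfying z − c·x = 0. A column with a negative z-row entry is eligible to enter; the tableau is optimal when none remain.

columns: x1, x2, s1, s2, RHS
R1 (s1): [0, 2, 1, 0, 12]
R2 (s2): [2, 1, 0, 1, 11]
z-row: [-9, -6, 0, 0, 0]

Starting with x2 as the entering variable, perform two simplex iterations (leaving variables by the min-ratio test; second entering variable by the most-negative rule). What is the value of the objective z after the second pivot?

117/2

Ratio test on column x2 — row 1: 12/2 = 6; row 2: 11/1 = 11. Minimum is 6 at row 1 (s1 leaves); pivot element 2.
Pivot on row 1; the z-row RHS becomes 0 − (-6)·6 = 36.
Next entering variable (most negative z-row entry -9): x1.
Ratio test on column x1 — row 1: entry 0 ≤ 0; row 2: 5/2 = 5/2. Minimum is 5/2 at row 2 (s2 leaves); pivot element 2.
After the second pivot the z-row RHS is 36 − (-9)·(5/2) = 117/2.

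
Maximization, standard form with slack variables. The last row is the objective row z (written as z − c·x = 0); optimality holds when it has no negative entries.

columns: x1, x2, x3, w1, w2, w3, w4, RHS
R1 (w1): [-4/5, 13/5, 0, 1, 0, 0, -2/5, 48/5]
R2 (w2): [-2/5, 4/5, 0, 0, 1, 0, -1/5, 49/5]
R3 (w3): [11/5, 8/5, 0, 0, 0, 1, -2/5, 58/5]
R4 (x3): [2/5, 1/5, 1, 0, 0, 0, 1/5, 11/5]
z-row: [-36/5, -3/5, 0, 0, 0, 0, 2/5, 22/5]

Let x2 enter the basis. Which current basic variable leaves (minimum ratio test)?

w1

Column x2 entries and ratios — w1: (48/5)/(13/5) = 48/13; w2: (49/5)/(4/5) = 49/4; w3: (58/5)/(8/5) = 29/4; x3: (11/5)/(1/5) = 11.
Smallest ratio is 48/13 in the row of w1, so w1 leaves.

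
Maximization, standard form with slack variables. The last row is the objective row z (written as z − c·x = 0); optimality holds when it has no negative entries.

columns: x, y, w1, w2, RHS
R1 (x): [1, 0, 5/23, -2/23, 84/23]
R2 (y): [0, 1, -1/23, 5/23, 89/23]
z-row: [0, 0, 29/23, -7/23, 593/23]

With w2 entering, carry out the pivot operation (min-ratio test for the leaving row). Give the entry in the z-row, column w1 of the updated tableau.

6/5

Ratio test on column w2 — row 1: entry -2/23 ≤ 0; row 2: (89/23)/(5/23) = 89/5. Minimum is 89/5 at row 2 (y leaves); pivot element 5/23.
Divide row 2 by 5/23; eliminate column w2 from the other rows.
z-row update in column w1: 29/23 − (-7/23)·(-1/5) = 6/5.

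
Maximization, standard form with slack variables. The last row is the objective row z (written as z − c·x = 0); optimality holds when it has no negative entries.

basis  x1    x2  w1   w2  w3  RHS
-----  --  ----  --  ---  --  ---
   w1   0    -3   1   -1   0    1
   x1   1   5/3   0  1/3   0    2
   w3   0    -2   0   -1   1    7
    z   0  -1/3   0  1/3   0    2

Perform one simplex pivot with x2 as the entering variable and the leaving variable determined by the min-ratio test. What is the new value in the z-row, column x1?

1/5

Ratio test on column x2 — row 1: entry -3 ≤ 0; row 2: 2/(5/3) = 6/5; row 3: entry -2 ≤ 0. Minimum is 6/5 at row 2 (x1 leaves); pivot element 5/3.
Divide row 2 by 5/3; eliminate column x2 from the other rows.
z-row update in column x1: 0 − (-1/3)·(3/5) = 1/5.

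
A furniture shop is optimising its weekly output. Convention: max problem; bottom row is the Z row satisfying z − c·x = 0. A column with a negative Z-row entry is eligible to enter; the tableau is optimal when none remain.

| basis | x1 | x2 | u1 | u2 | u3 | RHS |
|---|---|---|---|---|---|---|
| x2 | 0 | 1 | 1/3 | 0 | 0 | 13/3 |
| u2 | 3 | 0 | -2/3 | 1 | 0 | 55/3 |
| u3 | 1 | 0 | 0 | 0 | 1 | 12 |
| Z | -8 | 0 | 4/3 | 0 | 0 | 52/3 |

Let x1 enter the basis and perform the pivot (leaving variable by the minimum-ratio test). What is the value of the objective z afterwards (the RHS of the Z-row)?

Ratio test on column x1 — row 1: entry 0 ≤ 0; row 2: (55/3)/3 = 55/9; row 3: 12/1 = 12. Minimum is 55/9 at row 2 (u2 leaves); pivot element 3.
Pivot on row 2; the Z-row RHS becomes 52/3 − (-8)·(55/9) = 596/9.

596/9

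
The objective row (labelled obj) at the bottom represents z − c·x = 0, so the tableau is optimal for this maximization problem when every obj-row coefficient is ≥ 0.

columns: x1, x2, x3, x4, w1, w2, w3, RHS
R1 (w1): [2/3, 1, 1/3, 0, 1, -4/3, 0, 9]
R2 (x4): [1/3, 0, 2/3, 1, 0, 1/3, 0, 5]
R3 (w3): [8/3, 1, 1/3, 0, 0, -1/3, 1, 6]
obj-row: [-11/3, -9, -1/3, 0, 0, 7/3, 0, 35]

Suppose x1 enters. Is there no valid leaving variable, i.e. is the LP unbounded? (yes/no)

no

Column x1 has positive entries in row(s) 1, 2, 3, so the ratio test bounds it — not unbounded.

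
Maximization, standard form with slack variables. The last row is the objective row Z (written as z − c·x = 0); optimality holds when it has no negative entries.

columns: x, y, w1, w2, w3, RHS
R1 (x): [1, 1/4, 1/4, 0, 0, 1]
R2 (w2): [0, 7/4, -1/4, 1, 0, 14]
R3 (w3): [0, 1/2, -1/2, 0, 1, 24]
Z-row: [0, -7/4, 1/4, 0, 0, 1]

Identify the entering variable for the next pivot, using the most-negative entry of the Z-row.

y

Negative Z-row entries: y: -7/4.
The most negative is -7/4 in column y, so y enters.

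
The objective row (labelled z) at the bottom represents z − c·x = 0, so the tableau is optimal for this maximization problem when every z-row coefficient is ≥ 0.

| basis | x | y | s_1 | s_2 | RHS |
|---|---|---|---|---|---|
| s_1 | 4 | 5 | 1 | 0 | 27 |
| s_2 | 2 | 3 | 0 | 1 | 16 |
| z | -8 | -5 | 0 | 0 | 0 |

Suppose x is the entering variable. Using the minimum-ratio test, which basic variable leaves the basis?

s_1

Column x entries and ratios — s_1: 27/4 = 27/4; s_2: 16/2 = 8.
Smallest ratio is 27/4 in the row of s_1, so s_1 leaves.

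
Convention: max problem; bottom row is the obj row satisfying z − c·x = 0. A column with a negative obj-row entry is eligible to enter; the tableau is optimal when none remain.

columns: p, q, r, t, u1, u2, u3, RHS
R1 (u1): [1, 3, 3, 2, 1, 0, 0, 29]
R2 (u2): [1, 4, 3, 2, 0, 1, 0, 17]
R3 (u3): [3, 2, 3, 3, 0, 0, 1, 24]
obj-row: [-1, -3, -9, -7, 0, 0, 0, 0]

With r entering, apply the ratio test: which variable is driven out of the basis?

Column r entries and ratios — u1: 29/3 = 29/3; u2: 17/3 = 17/3; u3: 24/3 = 8.
Smallest ratio is 17/3 in the row of u2, so u2 leaves.

u2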